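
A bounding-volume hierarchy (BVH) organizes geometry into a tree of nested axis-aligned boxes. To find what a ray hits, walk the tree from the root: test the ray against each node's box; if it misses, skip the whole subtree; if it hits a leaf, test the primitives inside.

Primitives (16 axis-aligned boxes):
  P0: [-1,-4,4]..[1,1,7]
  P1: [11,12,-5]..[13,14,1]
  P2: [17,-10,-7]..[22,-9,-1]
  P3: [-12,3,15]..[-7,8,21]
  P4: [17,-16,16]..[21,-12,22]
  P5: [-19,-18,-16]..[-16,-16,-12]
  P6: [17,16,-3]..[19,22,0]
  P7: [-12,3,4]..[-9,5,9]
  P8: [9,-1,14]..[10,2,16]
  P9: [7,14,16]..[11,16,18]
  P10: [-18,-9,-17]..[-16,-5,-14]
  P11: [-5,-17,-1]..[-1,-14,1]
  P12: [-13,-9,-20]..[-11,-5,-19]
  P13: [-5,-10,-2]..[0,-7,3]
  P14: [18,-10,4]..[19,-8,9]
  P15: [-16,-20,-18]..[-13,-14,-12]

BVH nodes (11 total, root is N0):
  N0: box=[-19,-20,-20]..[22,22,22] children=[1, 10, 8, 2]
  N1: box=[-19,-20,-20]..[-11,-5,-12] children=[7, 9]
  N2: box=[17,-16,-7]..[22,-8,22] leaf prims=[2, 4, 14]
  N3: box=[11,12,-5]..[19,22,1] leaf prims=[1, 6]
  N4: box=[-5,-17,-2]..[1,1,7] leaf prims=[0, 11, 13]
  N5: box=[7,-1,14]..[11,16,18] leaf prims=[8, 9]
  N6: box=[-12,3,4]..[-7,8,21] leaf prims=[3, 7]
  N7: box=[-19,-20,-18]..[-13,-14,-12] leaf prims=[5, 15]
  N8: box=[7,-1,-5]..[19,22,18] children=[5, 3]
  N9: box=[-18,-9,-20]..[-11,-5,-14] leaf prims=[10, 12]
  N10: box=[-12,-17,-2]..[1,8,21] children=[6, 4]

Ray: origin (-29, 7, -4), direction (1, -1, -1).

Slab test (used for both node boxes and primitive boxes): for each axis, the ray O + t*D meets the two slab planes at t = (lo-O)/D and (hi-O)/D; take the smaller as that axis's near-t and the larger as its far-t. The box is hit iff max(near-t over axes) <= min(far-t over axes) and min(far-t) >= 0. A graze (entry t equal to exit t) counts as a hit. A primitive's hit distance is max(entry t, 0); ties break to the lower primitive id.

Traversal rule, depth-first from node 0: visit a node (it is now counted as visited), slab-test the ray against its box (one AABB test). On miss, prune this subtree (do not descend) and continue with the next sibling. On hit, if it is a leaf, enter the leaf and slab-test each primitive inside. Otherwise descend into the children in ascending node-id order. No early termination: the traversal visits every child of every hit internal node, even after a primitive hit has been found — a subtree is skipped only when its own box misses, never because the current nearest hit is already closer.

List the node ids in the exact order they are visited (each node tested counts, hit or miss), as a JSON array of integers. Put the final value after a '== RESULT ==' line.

Walk:
N0 x:[10,51] y:[-15,27] z:[-26,16] -> hit [10,16], descend [1, 2, 8, 10]
  N1 x:[10,18] y:[12,27] z:[8,16] -> hit [12,16], descend [7, 9]
    N7 x:[10,16] y:[21,27] z:[8,14] -> miss, prune
    N9 x:[11,18] y:[12,16] z:[10,16] -> hit [12,16] leaf, test {P10@t=12, P12@t=16}
  N2 x:[46,51] y:[15,23] z:[-26,3] -> miss, prune
  N8 x:[36,48] y:[-15,8] z:[-22,1] -> miss, prune
  N10 x:[17,30] y:[-1,24] z:[-25,-2] -> miss, prune

Summary -> nodes [0, 1, 7, 9, 2, 8, 10]; box-tests=7; leaf-entries=1; first=P10

== RESULT ==
[0, 1, 7, 9, 2, 8, 10]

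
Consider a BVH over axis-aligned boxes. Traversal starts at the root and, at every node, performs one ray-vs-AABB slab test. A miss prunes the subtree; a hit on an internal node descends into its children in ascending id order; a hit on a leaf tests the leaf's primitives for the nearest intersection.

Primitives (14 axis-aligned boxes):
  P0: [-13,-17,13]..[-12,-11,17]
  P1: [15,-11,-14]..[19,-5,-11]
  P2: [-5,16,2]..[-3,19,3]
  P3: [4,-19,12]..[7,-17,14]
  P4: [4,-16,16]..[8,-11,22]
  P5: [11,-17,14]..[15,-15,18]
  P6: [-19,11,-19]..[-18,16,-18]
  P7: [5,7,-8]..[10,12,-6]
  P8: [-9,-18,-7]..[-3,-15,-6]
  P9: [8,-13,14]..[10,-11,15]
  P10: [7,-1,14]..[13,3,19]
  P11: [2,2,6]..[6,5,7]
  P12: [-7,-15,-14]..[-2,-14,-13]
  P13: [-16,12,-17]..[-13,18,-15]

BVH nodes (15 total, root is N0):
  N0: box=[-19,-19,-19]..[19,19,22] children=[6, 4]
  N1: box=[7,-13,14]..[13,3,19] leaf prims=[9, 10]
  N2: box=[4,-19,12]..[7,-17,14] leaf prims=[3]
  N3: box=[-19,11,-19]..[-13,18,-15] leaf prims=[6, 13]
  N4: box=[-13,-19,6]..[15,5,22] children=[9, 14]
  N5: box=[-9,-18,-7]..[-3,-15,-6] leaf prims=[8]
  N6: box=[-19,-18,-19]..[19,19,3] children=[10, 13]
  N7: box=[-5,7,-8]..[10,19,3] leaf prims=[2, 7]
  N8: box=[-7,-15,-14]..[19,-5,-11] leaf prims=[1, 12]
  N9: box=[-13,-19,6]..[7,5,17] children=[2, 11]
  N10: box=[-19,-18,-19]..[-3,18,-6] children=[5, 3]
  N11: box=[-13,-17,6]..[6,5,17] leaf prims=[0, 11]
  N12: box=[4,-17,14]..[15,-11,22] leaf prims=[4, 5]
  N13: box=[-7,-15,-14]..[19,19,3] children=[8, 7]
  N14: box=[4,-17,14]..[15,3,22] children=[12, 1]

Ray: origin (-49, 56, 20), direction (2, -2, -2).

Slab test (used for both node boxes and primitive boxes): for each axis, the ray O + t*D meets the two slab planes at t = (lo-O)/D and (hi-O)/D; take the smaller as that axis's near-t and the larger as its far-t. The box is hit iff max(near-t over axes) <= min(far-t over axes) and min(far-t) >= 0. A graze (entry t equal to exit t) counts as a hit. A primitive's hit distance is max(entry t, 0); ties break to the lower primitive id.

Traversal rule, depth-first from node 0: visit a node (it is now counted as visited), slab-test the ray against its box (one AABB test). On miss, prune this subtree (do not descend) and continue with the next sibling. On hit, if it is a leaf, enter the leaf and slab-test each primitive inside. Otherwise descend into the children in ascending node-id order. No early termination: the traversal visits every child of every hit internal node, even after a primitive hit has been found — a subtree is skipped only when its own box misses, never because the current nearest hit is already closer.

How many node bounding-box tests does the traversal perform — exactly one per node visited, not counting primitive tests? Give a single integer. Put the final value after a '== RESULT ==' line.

Trace the traversal:
N0 x:[15,34] y:[37/2,75/2] z:[-1,39/2] -> hit [37/2,39/2], descend [4, 6]
  N4 x:[18,32] y:[51/2,75/2] z:[-1,7] -> miss, prune
  N6 x:[15,34] y:[37/2,37] z:[17/2,39/2] -> hit [37/2,39/2], descend [10, 13]
    N10 x:[15,23] y:[19,37] z:[13,39/2] -> hit [19,39/2], descend [3, 5]
      N3 x:[15,18] y:[19,45/2] z:[35/2,39/2] -> miss, prune
      N5 x:[20,23] y:[71/2,37] z:[13,27/2] -> miss, prune
    N13 x:[21,34] y:[37/2,71/2] z:[17/2,17] -> miss, prune

7 AABB tests over nodes [0, 4, 6, 10, 3, 5, 13]; 0 leaves entered; closest miss.

== RESULT ==
7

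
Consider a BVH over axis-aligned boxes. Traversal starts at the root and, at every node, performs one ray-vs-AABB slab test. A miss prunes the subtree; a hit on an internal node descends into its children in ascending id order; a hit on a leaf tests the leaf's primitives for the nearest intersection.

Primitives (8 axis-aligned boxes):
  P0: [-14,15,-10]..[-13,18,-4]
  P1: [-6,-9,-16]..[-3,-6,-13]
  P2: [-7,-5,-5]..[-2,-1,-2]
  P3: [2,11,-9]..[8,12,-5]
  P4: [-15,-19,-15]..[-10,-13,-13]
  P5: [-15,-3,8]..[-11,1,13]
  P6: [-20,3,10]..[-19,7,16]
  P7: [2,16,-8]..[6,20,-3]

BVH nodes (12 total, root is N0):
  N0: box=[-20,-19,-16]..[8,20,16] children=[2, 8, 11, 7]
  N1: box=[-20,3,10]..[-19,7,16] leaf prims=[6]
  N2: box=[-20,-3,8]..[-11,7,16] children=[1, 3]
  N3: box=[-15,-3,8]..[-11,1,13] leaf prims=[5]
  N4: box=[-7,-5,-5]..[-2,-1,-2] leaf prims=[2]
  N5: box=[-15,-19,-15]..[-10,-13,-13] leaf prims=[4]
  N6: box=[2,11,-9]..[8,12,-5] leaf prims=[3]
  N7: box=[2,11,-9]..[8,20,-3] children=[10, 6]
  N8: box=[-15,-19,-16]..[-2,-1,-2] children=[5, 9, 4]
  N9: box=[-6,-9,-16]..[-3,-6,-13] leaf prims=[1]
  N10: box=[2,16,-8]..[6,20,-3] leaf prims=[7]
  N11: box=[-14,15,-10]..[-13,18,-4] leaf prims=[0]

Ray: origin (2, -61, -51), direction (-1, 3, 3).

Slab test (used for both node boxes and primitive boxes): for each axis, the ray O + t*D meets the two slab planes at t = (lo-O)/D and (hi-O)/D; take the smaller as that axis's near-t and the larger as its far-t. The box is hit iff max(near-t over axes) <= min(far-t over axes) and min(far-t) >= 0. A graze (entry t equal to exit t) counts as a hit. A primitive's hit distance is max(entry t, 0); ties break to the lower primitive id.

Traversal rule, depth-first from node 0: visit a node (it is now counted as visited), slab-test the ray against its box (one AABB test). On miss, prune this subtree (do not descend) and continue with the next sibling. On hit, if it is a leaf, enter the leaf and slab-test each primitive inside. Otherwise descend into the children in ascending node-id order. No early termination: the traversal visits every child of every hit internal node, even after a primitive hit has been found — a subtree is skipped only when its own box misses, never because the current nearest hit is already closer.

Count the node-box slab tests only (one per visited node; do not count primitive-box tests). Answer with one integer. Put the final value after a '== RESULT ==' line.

Traverse from the root:
N0 x:[-6,22] y:[14,27] z:[35/3,67/3] -> hit [14,22], descend [2, 7, 8, 11]
  N2 x:[13,22] y:[58/3,68/3] z:[59/3,67/3] -> hit [59/3,22], descend [1, 3]
    N1 x:[21,22] y:[64/3,68/3] z:[61/3,67/3] -> hit [64/3,22] leaf, test {P6@t=64/3}
    N3 x:[13,17] y:[58/3,62/3] z:[59/3,64/3] -> miss, prune
  N7 x:[-6,0] y:[24,27] z:[14,16] -> miss, prune
  N8 x:[4,17] y:[14,20] z:[35/3,49/3] -> hit [14,49/3], descend [4, 5, 9]
    N4 x:[4,9] y:[56/3,20] z:[46/3,49/3] -> miss, prune
    N5 x:[12,17] y:[14,16] z:[12,38/3] -> miss, prune
    N9 x:[5,8] y:[52/3,55/3] z:[35/3,38/3] -> miss, prune
  N11 x:[15,16] y:[76/3,79/3] z:[41/3,47/3] -> miss, prune

10 AABB tests over nodes [0, 2, 1, 3, 7, 8, 4, 5, 9, 11]; 1 leaf entered; closest P6.

== RESULT ==
10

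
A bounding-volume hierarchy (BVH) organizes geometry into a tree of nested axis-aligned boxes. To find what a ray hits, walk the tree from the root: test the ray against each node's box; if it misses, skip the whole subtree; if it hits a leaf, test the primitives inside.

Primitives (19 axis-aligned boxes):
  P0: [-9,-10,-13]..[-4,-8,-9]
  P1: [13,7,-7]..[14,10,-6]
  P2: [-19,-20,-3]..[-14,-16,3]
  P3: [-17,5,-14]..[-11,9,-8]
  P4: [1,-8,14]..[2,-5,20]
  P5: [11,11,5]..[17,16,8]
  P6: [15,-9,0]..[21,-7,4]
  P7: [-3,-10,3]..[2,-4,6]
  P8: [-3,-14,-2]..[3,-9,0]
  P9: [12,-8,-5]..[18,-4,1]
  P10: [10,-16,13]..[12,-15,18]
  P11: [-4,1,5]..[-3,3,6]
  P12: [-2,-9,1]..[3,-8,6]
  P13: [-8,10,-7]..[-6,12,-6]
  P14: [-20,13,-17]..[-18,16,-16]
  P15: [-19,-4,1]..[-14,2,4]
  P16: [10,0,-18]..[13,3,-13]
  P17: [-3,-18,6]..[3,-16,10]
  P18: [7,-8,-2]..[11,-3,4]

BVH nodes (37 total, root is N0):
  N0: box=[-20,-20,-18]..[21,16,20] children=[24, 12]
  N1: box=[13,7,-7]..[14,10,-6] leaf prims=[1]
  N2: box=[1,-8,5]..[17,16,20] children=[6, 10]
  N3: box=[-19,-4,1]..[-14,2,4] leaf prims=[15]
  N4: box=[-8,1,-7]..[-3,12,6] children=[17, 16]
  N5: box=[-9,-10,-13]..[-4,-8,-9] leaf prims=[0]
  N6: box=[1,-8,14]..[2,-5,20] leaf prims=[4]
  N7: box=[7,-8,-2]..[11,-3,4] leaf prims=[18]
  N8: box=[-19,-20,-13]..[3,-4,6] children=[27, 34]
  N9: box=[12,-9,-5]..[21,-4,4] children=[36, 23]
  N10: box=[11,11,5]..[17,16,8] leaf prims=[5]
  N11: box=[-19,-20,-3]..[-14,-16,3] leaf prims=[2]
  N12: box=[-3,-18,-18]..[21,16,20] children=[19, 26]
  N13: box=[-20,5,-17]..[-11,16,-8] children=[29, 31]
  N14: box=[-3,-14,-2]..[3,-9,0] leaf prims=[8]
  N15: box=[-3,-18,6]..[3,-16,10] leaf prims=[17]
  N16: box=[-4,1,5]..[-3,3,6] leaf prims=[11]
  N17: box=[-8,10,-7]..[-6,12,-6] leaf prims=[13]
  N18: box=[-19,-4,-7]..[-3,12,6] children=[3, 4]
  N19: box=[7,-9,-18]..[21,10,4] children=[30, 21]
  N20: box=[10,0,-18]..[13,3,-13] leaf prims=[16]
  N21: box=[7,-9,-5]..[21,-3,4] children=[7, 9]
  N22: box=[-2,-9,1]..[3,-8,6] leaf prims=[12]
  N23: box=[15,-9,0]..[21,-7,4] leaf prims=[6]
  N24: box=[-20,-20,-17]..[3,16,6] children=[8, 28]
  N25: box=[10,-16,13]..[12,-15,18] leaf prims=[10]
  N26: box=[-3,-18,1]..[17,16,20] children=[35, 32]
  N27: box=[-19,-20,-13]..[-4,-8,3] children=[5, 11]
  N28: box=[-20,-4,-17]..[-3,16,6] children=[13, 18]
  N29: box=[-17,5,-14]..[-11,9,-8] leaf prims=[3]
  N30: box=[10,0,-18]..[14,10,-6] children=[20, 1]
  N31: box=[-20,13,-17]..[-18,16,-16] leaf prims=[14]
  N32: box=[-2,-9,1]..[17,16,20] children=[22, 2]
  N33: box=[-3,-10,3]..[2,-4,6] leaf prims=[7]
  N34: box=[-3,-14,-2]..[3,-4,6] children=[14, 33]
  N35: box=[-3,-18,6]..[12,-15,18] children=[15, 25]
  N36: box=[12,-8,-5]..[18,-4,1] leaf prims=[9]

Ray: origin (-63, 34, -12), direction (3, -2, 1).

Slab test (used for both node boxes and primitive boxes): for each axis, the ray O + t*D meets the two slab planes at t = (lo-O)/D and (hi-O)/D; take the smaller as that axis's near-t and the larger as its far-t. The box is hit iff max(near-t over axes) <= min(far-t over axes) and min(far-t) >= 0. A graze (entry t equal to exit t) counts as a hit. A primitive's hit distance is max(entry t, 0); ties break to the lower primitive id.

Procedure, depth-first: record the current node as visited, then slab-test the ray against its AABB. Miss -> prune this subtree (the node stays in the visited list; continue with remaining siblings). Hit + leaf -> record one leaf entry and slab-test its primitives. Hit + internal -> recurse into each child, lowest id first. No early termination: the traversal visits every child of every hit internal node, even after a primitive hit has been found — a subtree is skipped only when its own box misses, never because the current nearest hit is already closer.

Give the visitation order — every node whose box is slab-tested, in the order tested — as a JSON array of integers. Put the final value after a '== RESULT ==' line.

Traverse from the root:
N0 x:[43/3,28] y:[9,27] z:[-6,32] -> hit [43/3,27], descend [12, 24]
  N12 x:[20,28] y:[9,26] z:[-6,32] -> hit [20,26], descend [19, 26]
    N19 x:[70/3,28] y:[12,43/2] z:[-6,16] -> miss, prune
    N26 x:[20,80/3] y:[9,26] z:[13,32] -> hit [20,26], descend [32, 35]
      N32 x:[61/3,80/3] y:[9,43/2] z:[13,32] -> hit [61/3,43/2], descend [2, 22]
        N2 x:[64/3,80/3] y:[9,21] z:[17,32] -> miss, prune
        N22 x:[61/3,22] y:[21,43/2] z:[13,18] -> miss, prune
      N35 x:[20,25] y:[49/2,26] z:[18,30] -> hit [49/2,25], descend [15, 25]
        N15 x:[20,22] y:[25,26] z:[18,22] -> miss, prune
        N25 x:[73/3,25] y:[49/2,25] z:[25,30] -> hit [25,25] leaf, test {P10@t=25}
  N24 x:[43/3,22] y:[9,27] z:[-5,18] -> hit [43/3,18], descend [8, 28]
    N8 x:[44/3,22] y:[19,27] z:[-1,18] -> miss, prune
    N28 x:[43/3,20] y:[9,19] z:[-5,18] -> hit [43/3,18], descend [13, 18]
      N13 x:[43/3,52/3] y:[9,29/2] z:[-5,4] -> miss, prune
      N18 x:[44/3,20] y:[11,19] z:[5,18] -> hit [44/3,18], descend [3, 4]
        N3 x:[44/3,49/3] y:[16,19] z:[13,16] -> hit [16,16] leaf, test {P15@t=16}
        N4 x:[55/3,20] y:[11,33/2] z:[5,18] -> miss, prune

Summary -> nodes [0, 12, 19, 26, 32, 2, 22, 35, 15, 25, 24, 8, 28, 13, 18, 3, 4]; box-tests=17; leaf-entries=2; first=P15

== RESULT ==
[0, 12, 19, 26, 32, 2, 22, 35, 15, 25, 24, 8, 28, 13, 18, 3, 4]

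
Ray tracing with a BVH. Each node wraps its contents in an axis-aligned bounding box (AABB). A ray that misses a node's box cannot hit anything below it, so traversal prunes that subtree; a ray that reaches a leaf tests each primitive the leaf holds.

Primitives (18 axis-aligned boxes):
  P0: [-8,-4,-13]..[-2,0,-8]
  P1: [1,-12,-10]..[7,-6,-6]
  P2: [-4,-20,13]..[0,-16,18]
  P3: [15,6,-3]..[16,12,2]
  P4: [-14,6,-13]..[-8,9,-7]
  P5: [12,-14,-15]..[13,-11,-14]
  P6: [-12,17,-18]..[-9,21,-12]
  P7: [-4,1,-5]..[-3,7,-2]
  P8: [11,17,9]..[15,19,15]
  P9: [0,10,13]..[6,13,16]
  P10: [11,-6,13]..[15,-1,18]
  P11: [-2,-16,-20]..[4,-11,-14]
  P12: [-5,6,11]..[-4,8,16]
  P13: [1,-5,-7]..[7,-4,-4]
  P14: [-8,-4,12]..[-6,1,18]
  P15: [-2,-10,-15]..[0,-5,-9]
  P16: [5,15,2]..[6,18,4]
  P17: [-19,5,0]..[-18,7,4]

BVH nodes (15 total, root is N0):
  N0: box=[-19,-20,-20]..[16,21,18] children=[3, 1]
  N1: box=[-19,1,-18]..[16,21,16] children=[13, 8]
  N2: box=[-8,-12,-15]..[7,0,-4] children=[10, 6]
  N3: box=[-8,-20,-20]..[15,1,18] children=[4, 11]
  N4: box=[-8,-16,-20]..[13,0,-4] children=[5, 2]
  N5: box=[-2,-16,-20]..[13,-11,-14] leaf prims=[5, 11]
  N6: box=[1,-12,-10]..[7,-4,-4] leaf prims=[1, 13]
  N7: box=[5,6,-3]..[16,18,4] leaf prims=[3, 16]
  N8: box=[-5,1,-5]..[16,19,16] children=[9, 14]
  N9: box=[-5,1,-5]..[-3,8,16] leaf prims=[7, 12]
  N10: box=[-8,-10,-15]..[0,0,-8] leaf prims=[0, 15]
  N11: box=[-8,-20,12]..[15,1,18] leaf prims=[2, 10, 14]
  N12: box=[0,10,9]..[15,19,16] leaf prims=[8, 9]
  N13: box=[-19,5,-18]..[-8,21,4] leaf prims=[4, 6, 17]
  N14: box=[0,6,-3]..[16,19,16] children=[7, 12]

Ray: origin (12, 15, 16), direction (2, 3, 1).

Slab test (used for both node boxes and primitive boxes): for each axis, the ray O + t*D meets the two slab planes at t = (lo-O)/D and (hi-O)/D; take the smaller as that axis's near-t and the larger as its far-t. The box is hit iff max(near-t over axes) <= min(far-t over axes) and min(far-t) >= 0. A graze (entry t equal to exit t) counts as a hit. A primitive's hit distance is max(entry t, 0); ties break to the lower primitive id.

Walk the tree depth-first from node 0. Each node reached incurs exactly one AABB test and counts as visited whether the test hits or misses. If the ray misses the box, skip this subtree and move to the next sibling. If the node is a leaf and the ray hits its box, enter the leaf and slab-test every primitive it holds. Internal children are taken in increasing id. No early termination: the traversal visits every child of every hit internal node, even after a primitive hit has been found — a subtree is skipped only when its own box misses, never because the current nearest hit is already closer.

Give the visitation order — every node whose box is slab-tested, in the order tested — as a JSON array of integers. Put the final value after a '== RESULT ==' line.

Trace the traversal:
N0 x:[-31/2,2] y:[-35/3,2] z:[-36,2] -> hit [-35/3,2], descend [1, 3]
  N1 x:[-31/2,2] y:[-14/3,2] z:[-34,0] -> hit [-14/3,0], descend [8, 13]
    N8 x:[-17/2,2] y:[-14/3,4/3] z:[-21,0] -> hit [-14/3,0], descend [9, 14]
      N9 x:[-17/2,-15/2] y:[-14/3,-7/3] z:[-21,0] -> miss, prune
      N14 x:[-6,2] y:[-3,4/3] z:[-19,0] -> hit [-3,0], descend [7, 12]
        N7 x:[-7/2,2] y:[-3,1] z:[-19,-12] -> miss, prune
        N12 x:[-6,3/2] y:[-5/3,4/3] z:[-7,0] -> hit [-5/3,0] leaf, test {P8(miss), P9(miss)}
    N13 x:[-31/2,-10] y:[-10/3,2] z:[-34,-12] -> miss, prune
  N3 x:[-10,3/2] y:[-35/3,-14/3] z:[-36,2] -> miss, prune

9 AABB tests over nodes [0, 1, 8, 9, 14, 7, 12, 13, 3]; 1 leaf entered; closest miss.

== RESULT ==
[0, 1, 8, 9, 14, 7, 12, 13, 3]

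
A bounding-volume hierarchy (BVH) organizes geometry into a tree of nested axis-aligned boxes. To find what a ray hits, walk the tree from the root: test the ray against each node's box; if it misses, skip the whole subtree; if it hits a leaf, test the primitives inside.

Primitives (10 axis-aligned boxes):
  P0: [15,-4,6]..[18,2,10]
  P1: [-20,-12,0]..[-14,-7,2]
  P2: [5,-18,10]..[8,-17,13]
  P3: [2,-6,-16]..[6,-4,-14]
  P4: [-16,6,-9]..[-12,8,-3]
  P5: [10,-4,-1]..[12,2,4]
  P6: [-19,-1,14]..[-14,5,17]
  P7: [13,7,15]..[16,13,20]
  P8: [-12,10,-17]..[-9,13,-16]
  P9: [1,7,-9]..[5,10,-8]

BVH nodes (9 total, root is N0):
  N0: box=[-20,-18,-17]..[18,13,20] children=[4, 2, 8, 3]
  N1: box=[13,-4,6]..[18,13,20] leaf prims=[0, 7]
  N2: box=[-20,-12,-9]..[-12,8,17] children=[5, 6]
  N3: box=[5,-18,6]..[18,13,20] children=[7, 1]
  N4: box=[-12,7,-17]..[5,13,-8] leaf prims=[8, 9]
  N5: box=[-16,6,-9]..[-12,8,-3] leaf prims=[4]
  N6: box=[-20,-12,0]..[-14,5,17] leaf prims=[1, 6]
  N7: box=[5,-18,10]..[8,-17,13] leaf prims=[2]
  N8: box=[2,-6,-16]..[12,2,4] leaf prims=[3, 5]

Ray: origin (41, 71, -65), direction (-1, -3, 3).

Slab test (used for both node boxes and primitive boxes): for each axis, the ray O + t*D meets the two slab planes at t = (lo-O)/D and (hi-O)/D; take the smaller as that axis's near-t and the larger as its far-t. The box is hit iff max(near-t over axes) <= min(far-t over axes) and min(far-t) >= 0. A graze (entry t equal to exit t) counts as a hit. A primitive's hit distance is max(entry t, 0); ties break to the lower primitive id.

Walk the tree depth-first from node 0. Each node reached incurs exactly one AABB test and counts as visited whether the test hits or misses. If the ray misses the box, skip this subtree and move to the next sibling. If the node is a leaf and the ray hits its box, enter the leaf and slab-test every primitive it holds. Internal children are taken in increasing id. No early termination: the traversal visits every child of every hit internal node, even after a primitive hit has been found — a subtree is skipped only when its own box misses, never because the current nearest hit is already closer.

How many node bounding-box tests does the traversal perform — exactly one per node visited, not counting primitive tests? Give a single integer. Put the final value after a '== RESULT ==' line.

Walk:
N0 x:[23,61] y:[58/3,89/3] z:[16,85/3] -> hit [23,85/3], descend [2, 3, 4, 8]
  N2 x:[53,61] y:[21,83/3] z:[56/3,82/3] -> miss, prune
  N3 x:[23,36] y:[58/3,89/3] z:[71/3,85/3] -> hit [71/3,85/3], descend [1, 7]
    N1 x:[23,28] y:[58/3,25] z:[71/3,85/3] -> hit [71/3,25] leaf, test {P0@t=71/3, P7(miss)}
    N7 x:[33,36] y:[88/3,89/3] z:[25,26] -> miss, prune
  N4 x:[36,53] y:[58/3,64/3] z:[16,19] -> miss, prune
  N8 x:[29,39] y:[23,77/3] z:[49/3,23] -> miss, prune

7 AABB tests over nodes [0, 2, 3, 1, 7, 4, 8]; 1 leaf entered; closest P0.

== RESULT ==
7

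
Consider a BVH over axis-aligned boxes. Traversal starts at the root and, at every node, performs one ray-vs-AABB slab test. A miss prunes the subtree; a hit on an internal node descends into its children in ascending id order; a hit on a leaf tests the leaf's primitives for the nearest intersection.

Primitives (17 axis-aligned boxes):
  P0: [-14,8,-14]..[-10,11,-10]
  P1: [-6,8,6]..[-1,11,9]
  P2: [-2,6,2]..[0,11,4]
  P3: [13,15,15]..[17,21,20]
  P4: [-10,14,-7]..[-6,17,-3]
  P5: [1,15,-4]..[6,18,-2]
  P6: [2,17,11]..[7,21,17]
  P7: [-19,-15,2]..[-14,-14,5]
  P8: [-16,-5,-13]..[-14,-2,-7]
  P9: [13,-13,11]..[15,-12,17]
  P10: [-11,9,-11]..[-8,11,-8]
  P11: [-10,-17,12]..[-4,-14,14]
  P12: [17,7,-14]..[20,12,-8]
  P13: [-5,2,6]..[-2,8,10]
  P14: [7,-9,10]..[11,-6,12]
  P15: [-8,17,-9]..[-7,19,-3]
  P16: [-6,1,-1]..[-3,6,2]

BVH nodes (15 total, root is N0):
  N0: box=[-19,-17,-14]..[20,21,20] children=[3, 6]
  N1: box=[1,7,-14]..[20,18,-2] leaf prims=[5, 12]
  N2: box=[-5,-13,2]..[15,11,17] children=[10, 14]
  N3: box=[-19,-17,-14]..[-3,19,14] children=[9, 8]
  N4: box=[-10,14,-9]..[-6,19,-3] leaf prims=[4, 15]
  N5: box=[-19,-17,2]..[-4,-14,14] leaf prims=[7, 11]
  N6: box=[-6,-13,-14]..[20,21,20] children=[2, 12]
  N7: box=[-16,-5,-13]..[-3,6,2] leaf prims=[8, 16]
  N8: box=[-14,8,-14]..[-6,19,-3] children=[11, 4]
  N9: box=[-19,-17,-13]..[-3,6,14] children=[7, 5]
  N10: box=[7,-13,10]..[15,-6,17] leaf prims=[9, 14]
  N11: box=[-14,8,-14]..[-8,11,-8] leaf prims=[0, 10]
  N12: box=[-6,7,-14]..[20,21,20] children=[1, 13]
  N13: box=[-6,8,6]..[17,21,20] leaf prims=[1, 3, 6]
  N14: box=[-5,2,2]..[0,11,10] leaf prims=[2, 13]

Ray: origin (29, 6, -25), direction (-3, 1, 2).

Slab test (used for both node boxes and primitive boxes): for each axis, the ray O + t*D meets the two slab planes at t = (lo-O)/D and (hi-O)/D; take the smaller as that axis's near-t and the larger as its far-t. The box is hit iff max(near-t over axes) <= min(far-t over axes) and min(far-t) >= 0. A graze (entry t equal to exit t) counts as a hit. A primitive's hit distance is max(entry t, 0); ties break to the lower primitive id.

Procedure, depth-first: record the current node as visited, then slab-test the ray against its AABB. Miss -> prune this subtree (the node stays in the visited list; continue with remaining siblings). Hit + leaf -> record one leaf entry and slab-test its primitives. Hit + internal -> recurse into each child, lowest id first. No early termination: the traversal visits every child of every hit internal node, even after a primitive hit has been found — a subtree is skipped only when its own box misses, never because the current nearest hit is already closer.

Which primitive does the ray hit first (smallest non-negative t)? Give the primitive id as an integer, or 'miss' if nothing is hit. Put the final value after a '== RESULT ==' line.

Walk:
N0 x:[3,16] y:[-23,15] z:[11/2,45/2] -> hit [11/2,15], descend [3, 6]
  N3 x:[32/3,16] y:[-23,13] z:[11/2,39/2] -> hit [32/3,13], descend [8, 9]
    N8 x:[35/3,43/3] y:[2,13] z:[11/2,11] -> miss, prune
    N9 x:[32/3,16] y:[-23,0] z:[6,39/2] -> miss, prune
  N6 x:[3,35/3] y:[-19,15] z:[11/2,45/2] -> hit [11/2,35/3], descend [2, 12]
    N2 x:[14/3,34/3] y:[-19,5] z:[27/2,21] -> miss, prune
    N12 x:[3,35/3] y:[1,15] z:[11/2,45/2] -> hit [11/2,35/3], descend [1, 13]
      N1 x:[3,28/3] y:[1,12] z:[11/2,23/2] -> hit [11/2,28/3] leaf, test {P5(miss), P12(miss)}
      N13 x:[4,35/3] y:[2,15] z:[31/2,45/2] -> miss, prune

Summary -> nodes [0, 3, 8, 9, 6, 2, 12, 1, 13]; box-tests=9; leaf-entries=1; first=miss

== RESULT ==
miss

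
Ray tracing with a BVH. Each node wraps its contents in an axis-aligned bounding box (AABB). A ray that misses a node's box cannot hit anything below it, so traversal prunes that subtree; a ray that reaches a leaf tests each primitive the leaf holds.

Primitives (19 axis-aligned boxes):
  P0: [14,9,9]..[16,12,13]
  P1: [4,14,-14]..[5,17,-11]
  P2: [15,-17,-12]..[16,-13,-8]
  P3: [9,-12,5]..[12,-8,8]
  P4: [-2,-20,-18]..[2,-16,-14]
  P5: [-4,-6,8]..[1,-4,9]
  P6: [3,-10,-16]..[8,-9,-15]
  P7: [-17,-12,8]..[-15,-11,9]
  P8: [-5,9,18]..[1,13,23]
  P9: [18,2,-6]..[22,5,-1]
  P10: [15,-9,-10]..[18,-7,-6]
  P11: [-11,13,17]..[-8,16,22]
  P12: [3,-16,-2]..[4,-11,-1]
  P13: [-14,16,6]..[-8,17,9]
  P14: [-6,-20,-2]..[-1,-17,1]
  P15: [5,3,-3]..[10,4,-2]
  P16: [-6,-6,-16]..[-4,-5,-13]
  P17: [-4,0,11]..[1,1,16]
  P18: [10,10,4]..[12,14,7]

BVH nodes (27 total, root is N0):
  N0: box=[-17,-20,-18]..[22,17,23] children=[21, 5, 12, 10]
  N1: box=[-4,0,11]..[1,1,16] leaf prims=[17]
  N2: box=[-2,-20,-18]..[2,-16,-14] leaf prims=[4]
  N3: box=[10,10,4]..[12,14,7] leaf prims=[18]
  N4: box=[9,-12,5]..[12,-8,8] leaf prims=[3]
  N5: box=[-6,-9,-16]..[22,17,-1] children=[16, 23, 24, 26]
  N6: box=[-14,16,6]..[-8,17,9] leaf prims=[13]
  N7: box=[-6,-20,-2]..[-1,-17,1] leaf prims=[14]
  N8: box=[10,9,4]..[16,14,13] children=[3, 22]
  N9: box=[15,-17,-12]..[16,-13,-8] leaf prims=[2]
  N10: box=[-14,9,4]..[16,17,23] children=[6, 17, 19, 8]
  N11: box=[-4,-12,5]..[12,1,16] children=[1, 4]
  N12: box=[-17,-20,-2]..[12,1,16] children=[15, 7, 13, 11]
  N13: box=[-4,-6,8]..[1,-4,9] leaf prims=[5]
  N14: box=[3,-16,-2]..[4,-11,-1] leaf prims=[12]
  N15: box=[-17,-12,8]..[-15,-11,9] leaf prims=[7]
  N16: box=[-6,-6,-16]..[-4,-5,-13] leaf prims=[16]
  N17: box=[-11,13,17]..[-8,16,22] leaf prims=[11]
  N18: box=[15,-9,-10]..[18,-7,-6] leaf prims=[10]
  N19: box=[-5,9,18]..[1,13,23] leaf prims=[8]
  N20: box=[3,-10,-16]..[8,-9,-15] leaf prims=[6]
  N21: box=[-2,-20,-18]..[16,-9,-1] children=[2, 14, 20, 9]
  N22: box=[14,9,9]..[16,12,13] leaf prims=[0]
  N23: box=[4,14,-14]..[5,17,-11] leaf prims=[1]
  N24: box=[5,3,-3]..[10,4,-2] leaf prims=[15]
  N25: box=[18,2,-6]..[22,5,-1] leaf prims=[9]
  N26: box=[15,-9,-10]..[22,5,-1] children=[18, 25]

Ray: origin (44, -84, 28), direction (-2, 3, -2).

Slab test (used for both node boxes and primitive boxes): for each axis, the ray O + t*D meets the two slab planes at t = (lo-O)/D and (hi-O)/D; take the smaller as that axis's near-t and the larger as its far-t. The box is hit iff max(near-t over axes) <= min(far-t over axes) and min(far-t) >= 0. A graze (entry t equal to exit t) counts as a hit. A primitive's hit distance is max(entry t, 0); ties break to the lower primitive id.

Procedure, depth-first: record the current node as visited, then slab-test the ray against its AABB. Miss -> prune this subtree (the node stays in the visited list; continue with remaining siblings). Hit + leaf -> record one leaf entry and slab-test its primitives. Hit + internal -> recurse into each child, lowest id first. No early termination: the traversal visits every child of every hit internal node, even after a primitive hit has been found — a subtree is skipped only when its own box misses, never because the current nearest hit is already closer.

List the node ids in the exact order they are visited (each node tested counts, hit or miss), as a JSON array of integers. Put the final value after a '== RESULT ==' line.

Trace the traversal:
N0 x:[11,61/2] y:[64/3,101/3] z:[5/2,23] -> hit [64/3,23], descend [5, 10, 12, 21]
  N5 x:[11,25] y:[25,101/3] z:[29/2,22] -> miss, prune
  N10 x:[14,29] y:[31,101/3] z:[5/2,12] -> miss, prune
  N12 x:[16,61/2] y:[64/3,85/3] z:[6,15] -> miss, prune
  N21 x:[14,23] y:[64/3,25] z:[29/2,23] -> hit [64/3,23], descend [2, 9, 14, 20]
    N2 x:[21,23] y:[64/3,68/3] z:[21,23] -> hit [64/3,68/3] leaf, test {P4@t=64/3}
    N9 x:[14,29/2] y:[67/3,71/3] z:[18,20] -> miss, prune
    N14 x:[20,41/2] y:[68/3,73/3] z:[29/2,15] -> miss, prune
    N20 x:[18,41/2] y:[74/3,25] z:[43/2,22] -> miss, prune

Visited [0, 5, 10, 12, 21, 2, 9, 14, 20]. Tests: 9 box, 1 leaf. Nearest: P4.

== RESULT ==
[0, 5, 10, 12, 21, 2, 9, 14, 20]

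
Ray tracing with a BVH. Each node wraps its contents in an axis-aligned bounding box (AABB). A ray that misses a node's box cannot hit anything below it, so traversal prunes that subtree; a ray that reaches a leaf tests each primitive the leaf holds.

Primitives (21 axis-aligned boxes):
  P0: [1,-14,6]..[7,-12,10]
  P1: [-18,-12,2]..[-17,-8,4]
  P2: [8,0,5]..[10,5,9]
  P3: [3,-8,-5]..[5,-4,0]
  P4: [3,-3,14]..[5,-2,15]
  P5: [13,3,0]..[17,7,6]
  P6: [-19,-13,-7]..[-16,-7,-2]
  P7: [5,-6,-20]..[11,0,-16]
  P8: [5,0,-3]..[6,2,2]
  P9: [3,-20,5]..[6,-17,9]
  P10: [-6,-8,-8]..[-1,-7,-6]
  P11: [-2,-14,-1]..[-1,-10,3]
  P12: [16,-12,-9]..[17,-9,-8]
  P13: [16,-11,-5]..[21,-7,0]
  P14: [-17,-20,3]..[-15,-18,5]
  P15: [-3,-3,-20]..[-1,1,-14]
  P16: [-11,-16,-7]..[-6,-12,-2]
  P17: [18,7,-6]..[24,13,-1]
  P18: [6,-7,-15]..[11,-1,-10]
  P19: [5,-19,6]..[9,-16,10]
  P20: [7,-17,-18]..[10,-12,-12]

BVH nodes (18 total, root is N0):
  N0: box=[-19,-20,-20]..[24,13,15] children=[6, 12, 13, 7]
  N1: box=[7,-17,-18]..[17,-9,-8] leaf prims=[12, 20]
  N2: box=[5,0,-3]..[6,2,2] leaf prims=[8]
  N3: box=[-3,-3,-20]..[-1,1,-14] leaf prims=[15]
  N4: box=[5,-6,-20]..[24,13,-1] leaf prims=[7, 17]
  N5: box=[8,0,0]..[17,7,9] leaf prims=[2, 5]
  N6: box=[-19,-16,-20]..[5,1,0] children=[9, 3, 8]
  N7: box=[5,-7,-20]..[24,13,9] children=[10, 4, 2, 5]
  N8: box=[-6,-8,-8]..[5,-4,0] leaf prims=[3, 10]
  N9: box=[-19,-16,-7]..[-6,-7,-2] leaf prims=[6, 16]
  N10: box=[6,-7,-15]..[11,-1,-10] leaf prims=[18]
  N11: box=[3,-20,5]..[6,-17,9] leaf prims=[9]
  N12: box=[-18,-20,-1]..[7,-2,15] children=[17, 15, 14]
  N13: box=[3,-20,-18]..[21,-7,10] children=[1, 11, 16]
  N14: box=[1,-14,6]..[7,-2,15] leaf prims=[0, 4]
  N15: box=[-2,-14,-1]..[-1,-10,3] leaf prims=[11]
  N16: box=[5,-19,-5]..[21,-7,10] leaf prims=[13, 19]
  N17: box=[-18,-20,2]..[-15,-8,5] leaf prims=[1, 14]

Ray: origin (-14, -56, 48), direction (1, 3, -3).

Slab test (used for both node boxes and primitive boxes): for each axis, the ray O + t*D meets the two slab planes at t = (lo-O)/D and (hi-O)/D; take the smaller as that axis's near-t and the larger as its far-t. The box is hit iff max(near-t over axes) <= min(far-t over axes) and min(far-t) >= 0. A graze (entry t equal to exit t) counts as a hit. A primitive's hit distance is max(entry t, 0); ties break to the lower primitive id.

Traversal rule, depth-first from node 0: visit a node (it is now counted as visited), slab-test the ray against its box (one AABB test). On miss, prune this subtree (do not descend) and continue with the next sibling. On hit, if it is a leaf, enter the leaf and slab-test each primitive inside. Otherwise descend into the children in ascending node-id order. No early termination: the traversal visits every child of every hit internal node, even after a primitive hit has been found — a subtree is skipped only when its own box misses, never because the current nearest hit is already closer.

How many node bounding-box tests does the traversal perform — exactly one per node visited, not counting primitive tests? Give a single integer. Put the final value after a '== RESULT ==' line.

Walk:
N0 x:[-5,38] y:[12,23] z:[11,68/3] -> hit [12,68/3], descend [6, 7, 12, 13]
  N6 x:[-5,19] y:[40/3,19] z:[16,68/3] -> hit [16,19], descend [3, 8, 9]
    N3 x:[11,13] y:[53/3,19] z:[62/3,68/3] -> miss, prune
    N8 x:[8,19] y:[16,52/3] z:[16,56/3] -> hit [16,52/3] leaf, test {P3@t=17, P10(miss)}
    N9 x:[-5,8] y:[40/3,49/3] z:[50/3,55/3] -> miss, prune
  N7 x:[19,38] y:[49/3,23] z:[13,68/3] -> hit [19,68/3], descend [2, 4, 5, 10]
    N2 x:[19,20] y:[56/3,58/3] z:[46/3,17] -> miss, prune
    N4 x:[19,38] y:[50/3,23] z:[49/3,68/3] -> hit [19,68/3] leaf, test {P7(miss), P17(miss)}
    N5 x:[22,31] y:[56/3,21] z:[13,16] -> miss, prune
    N10 x:[20,25] y:[49/3,55/3] z:[58/3,21] -> miss, prune
  N12 x:[-4,21] y:[12,18] z:[11,49/3] -> hit [12,49/3], descend [14, 15, 17]
    N14 x:[15,21] y:[14,18] z:[11,14] -> miss, prune
    N15 x:[12,13] y:[14,46/3] z:[15,49/3] -> miss, prune
    N17 x:[-4,-1] y:[12,16] z:[43/3,46/3] -> miss, prune
  N13 x:[17,35] y:[12,49/3] z:[38/3,22] -> miss, prune

Summary -> nodes [0, 6, 3, 8, 9, 7, 2, 4, 5, 10, 12, 14, 15, 17, 13]; box-tests=15; leaf-entries=2; first=P3

== RESULT ==
15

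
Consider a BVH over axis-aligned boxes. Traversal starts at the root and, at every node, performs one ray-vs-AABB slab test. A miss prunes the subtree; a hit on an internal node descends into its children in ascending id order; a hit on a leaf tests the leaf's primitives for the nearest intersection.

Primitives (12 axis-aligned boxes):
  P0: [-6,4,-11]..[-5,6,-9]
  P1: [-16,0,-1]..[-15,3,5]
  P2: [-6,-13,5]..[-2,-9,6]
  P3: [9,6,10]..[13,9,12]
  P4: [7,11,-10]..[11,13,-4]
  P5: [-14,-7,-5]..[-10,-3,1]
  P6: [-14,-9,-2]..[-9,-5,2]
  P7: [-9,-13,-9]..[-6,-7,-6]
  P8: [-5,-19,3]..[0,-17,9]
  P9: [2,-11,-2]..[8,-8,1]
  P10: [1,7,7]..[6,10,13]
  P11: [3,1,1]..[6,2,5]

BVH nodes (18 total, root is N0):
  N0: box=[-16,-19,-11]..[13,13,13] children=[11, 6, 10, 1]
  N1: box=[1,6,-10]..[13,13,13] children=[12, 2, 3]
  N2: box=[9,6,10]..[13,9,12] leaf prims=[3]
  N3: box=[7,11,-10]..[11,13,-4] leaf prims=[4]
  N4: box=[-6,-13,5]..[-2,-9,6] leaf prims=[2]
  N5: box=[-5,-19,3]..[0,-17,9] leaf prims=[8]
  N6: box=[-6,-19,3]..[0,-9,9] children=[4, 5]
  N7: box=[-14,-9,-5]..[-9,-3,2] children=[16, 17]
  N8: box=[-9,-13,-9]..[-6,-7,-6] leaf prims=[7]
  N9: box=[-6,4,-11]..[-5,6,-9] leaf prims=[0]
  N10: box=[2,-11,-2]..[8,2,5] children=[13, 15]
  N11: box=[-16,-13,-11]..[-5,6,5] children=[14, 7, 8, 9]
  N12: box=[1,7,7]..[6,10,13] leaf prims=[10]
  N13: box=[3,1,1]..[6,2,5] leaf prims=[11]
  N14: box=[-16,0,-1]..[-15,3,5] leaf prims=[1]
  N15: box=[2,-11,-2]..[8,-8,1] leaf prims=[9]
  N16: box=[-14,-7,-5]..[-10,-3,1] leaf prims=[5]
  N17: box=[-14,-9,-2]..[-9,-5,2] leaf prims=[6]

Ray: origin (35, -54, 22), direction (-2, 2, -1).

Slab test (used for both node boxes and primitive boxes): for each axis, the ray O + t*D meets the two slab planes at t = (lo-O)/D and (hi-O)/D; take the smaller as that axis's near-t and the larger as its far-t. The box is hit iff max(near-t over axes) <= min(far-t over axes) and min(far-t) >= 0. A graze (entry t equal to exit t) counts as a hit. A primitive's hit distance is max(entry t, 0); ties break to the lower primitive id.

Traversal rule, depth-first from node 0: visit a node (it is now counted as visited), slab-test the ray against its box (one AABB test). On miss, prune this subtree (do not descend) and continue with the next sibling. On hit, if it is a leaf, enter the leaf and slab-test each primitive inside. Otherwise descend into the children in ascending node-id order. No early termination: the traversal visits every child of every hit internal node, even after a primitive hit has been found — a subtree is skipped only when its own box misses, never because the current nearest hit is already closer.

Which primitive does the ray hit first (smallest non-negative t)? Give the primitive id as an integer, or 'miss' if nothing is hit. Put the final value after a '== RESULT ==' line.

Trace the traversal:
N0 x:[11,51/2] y:[35/2,67/2] z:[9,33] -> hit [35/2,51/2], descend [1, 6, 10, 11]
  N1 x:[11,17] y:[30,67/2] z:[9,32] -> miss, prune
  N6 x:[35/2,41/2] y:[35/2,45/2] z:[13,19] -> hit [35/2,19], descend [4, 5]
    N4 x:[37/2,41/2] y:[41/2,45/2] z:[16,17] -> miss, prune
    N5 x:[35/2,20] y:[35/2,37/2] z:[13,19] -> hit [35/2,37/2] leaf, test {P8@t=35/2}
  N10 x:[27/2,33/2] y:[43/2,28] z:[17,24] -> miss, prune
  N11 x:[20,51/2] y:[41/2,30] z:[17,33] -> hit [41/2,51/2], descend [7, 8, 9, 14]
    N7 x:[22,49/2] y:[45/2,51/2] z:[20,27] -> hit [45/2,49/2], descend [16, 17]
      N16 x:[45/2,49/2] y:[47/2,51/2] z:[21,27] -> hit [47/2,49/2] leaf, test {P5@t=47/2}
      N17 x:[22,49/2] y:[45/2,49/2] z:[20,24] -> hit [45/2,24] leaf, test {P6@t=45/2}
    N8 x:[41/2,22] y:[41/2,47/2] z:[28,31] -> miss, prune
    N9 x:[20,41/2] y:[29,30] z:[31,33] -> miss, prune
    N14 x:[25,51/2] y:[27,57/2] z:[17,23] -> miss, prune

order=[0, 1, 6, 4, 5, 10, 11, 7, 16, 17, 8, 9, 14]  |boxes|=13  |leaves|=3  hit=P8

== RESULT ==
8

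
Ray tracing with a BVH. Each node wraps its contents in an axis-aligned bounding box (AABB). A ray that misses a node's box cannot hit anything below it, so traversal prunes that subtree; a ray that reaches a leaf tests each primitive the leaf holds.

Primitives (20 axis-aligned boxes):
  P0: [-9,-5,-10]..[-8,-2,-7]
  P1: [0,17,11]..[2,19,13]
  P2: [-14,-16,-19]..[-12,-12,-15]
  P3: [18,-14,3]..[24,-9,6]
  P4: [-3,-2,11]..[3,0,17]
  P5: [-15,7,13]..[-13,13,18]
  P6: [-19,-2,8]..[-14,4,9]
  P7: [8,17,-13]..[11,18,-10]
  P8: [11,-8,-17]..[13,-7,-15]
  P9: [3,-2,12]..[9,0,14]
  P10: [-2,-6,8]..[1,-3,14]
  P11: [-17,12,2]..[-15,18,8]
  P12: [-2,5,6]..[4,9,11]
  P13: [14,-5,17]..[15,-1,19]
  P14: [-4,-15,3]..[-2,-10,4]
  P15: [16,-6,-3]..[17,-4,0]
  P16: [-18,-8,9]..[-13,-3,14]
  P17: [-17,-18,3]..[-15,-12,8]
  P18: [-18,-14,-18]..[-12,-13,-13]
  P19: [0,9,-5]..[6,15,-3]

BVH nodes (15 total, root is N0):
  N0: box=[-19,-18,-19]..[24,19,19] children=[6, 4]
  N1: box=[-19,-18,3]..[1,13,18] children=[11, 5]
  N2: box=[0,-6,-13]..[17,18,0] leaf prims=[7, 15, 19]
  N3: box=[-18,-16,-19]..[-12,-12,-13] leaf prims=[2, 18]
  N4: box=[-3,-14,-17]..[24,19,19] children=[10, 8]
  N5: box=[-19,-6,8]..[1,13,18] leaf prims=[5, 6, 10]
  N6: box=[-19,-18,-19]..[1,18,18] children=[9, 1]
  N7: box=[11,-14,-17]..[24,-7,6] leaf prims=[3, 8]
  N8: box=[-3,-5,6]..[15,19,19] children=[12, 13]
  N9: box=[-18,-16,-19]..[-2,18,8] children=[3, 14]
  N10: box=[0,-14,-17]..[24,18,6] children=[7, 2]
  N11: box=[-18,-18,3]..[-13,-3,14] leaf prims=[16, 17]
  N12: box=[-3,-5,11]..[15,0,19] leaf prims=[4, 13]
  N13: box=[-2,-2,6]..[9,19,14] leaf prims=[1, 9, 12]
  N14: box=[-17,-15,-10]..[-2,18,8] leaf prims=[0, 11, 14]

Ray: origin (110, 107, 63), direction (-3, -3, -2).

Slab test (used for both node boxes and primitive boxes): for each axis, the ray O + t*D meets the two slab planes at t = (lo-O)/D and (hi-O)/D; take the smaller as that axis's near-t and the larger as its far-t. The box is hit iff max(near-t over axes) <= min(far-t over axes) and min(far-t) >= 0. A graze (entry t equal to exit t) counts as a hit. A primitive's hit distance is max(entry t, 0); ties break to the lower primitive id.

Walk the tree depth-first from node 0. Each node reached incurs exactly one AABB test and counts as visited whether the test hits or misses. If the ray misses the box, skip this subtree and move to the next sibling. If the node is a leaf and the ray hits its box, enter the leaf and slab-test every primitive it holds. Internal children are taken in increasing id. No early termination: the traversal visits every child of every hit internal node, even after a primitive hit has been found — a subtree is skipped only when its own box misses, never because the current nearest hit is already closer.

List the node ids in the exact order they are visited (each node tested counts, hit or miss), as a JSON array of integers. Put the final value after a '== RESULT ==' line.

Trace the traversal:
N0 x:[86/3,43] y:[88/3,125/3] z:[22,41] -> hit [88/3,41], descend [4, 6]
  N4 x:[86/3,113/3] y:[88/3,121/3] z:[22,40] -> hit [88/3,113/3], descend [8, 10]
    N8 x:[95/3,113/3] y:[88/3,112/3] z:[22,57/2] -> miss, prune
    N10 x:[86/3,110/3] y:[89/3,121/3] z:[57/2,40] -> hit [89/3,110/3], descend [2, 7]
      N2 x:[31,110/3] y:[89/3,113/3] z:[63/2,38] -> hit [63/2,110/3] leaf, test {P7(miss), P15(miss), P19(miss)}
      N7 x:[86/3,33] y:[38,121/3] z:[57/2,40] -> miss, prune
  N6 x:[109/3,43] y:[89/3,125/3] z:[45/2,41] -> hit [109/3,41], descend [1, 9]
    N1 x:[109/3,43] y:[94/3,125/3] z:[45/2,30] -> miss, prune
    N9 x:[112/3,128/3] y:[89/3,41] z:[55/2,41] -> hit [112/3,41], descend [3, 14]
      N3 x:[122/3,128/3] y:[119/3,41] z:[38,41] -> hit [122/3,41] leaf, test {P2@t=122/3, P18(miss)}
      N14 x:[112/3,127/3] y:[89/3,122/3] z:[55/2,73/2] -> miss, prune

11 AABB tests over nodes [0, 4, 8, 10, 2, 7, 6, 1, 9, 3, 14]; 2 leaves entered; closest P2.

== RESULT ==
[0, 4, 8, 10, 2, 7, 6, 1, 9, 3, 14]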